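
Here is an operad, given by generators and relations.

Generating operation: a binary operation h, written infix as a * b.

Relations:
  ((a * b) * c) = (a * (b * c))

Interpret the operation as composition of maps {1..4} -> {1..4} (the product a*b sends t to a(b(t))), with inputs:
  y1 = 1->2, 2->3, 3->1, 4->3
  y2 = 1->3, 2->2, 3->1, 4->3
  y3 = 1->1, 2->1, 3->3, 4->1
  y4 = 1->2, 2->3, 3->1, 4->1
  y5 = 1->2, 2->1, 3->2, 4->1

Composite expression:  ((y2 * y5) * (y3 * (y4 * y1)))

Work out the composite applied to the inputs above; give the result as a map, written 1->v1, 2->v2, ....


1->2, 2->2, 3->2, 4->2

(y2 * y5) = 1->2, 2->3, 3->2, 4->3
(y4 * y1) = 1->3, 2->1, 3->2, 4->1
(y3 * (y4 * y1)) = 1->3, 2->1, 3->1, 4->1
((y2 * y5) * (y3 * (y4 * y1))) = 1->2, 2->2, 3->2, 4->2


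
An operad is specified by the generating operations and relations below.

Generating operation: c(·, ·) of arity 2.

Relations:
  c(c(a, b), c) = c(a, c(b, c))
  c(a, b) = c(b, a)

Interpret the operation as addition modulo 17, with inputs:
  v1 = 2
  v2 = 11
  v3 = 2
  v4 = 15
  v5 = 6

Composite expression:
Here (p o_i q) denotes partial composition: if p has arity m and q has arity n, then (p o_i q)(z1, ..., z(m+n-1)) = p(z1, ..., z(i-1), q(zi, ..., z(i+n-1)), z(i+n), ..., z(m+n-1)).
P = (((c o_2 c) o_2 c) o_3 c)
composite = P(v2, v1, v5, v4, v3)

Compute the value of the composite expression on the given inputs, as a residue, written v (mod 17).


2 (mod 17)

c(v5, v4) = 4
c(v1, c(v5, v4)) = 6
c(c(v1, c(v5, v4)), v3) = 8
c(v2, c(c(v1, c(v5, v4)), v3)) = 2


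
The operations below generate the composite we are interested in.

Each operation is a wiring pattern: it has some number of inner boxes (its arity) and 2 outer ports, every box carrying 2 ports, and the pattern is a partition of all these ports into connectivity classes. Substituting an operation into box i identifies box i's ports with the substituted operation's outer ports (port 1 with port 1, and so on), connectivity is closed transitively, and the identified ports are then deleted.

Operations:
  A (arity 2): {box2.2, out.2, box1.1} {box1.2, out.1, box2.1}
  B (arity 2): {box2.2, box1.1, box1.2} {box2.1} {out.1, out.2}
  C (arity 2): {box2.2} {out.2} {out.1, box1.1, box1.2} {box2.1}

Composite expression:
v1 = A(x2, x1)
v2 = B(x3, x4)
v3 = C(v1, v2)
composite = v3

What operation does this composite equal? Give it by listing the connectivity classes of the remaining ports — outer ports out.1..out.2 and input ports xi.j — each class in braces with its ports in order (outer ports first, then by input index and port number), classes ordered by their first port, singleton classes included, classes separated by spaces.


{out.1, x1.1, x1.2, x2.1, x2.2} {out.2} {x3.1, x3.2, x4.2} {x4.1}


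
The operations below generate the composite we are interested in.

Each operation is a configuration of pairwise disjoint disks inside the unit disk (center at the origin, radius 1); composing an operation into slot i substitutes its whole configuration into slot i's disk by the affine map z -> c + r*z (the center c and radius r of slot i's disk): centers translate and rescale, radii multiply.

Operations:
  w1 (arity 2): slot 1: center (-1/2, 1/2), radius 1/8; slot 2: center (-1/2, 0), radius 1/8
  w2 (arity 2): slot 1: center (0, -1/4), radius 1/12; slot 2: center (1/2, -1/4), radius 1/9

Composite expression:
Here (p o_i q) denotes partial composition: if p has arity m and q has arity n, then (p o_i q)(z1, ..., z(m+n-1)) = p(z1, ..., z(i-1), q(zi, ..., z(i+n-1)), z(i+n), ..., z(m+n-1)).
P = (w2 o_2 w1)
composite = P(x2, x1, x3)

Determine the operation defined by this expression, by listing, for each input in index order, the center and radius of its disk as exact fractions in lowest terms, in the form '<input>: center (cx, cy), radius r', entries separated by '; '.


x1: center (4/9, -7/36), radius 1/72; x2: center (0, -1/4), radius 1/12; x3: center (4/9, -1/4), radius 1/72

Each x-disk chains the slot maps above it in w2; radii multiply.
input x2: applying the 1 nested substitution gives center (0, -1/4), radius 1/12
input x1: applying the 2 nested substitutions gives center (4/9, -7/36), radius 1/72
input x3: applying the 2 nested substitutions gives center (4/9, -1/4), radius 1/72


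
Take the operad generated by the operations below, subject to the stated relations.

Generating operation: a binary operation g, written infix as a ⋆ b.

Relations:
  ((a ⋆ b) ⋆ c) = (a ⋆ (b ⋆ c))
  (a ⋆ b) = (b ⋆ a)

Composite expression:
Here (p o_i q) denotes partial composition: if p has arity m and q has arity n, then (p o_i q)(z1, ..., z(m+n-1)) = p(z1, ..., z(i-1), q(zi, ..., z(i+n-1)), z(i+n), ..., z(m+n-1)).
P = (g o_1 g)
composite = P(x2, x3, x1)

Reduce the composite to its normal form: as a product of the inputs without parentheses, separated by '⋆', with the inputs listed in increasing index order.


Key point: g commutes, so take the x-inputs in any fixed order.
(x2 ⋆ x3) flattens to x2 ⋆ x3
((x2 ⋆ x3) ⋆ x1) flattens to x2 ⋆ x3 ⋆ x1
sorting the factors by input index: x1 ⋆ x2 ⋆ x3

x1 ⋆ x2 ⋆ x3


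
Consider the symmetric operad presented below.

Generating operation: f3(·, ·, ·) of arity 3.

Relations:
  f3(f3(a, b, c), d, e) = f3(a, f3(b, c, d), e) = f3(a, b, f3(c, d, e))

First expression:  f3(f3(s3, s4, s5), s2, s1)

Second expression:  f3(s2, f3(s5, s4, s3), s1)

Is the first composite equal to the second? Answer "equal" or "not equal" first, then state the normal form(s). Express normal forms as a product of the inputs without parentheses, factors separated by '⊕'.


The first expression, normalized: s3 ⊕ s4 ⊕ s5 ⊕ s2 ⊕ s1
The second expression, normalized: s2 ⊕ s5 ⊕ s4 ⊕ s3 ⊕ s1
They disagree, so not equal.

not equal; the first gives s3 ⊕ s4 ⊕ s5 ⊕ s2 ⊕ s1 and the second s2 ⊕ s5 ⊕ s4 ⊕ s3 ⊕ s1


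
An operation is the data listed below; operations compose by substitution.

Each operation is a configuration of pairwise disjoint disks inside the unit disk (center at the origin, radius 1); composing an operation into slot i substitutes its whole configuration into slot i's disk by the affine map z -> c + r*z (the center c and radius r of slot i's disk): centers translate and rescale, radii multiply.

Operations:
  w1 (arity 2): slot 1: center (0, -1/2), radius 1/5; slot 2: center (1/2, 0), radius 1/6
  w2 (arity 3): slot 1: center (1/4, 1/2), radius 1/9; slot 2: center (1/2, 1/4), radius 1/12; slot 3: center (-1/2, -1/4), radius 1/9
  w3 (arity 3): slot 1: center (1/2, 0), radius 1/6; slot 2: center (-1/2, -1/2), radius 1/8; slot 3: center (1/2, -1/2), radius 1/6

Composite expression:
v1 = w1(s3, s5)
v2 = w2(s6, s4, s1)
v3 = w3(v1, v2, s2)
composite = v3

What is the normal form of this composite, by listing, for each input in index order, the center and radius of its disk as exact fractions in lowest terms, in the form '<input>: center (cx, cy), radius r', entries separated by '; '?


Follow each s-input down from w3: c' goes to c + r*c', radius to r*r'.
input s3: applying the 2 nested substitutions gives center (1/2, -1/12), radius 1/30
input s5: applying the 2 nested substitutions gives center (7/12, 0), radius 1/36
input s6: applying the 2 nested substitutions gives center (-15/32, -7/16), radius 1/72
input s4: applying the 2 nested substitutions gives center (-7/16, -15/32), radius 1/96
input s1: applying the 2 nested substitutions gives center (-9/16, -17/32), radius 1/72
input s2: applying the 1 nested substitution gives center (1/2, -1/2), radius 1/6

s1: center (-9/16, -17/32), radius 1/72; s2: center (1/2, -1/2), radius 1/6; s3: center (1/2, -1/12), radius 1/30; s4: center (-7/16, -15/32), radius 1/96; s5: center (7/12, 0), radius 1/36; s6: center (-15/32, -7/16), radius 1/72


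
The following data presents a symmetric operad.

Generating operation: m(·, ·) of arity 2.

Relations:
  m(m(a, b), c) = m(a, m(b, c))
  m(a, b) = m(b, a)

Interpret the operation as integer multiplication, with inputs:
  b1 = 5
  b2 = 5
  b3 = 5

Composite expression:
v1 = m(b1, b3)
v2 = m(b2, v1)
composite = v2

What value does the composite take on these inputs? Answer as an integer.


125


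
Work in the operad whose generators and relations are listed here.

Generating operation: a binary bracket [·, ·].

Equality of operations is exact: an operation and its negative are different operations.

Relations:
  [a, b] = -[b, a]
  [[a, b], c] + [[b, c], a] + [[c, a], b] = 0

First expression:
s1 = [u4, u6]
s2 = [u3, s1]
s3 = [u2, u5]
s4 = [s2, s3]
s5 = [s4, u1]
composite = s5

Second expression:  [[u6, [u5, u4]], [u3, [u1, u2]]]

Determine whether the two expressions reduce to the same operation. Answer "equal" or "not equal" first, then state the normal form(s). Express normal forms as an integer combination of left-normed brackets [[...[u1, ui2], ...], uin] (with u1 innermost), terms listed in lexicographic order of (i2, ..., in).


Normal form of the first expression: [[[[[u1, u2], u5], u3], u4], u6] - [[[[[u1, u2], u5], u3], u6], u4] - [[[[[u1, u2], u5], u4], u6], u3] + [[[[[u1, u2], u5], u6], u4], u3] - [[[[[u1, u3], u4], u6], u2], u5] + [[[[[u1, u3], u4], u6], u5], u2] + [[[[[u1, u3], u6], u4], u2], u5] - [[[[[u1, u3], u6], u4], u5], u2] + [[[[[u1, u4], u6], u3], u2], u5] - [[[[[u1, u4], u6], u3], u5], u2] - [[[[[u1, u5], u2], u3], u4], u6] + [[[[[u1, u5], u2], u3], u6], u4] + [[[[[u1, u5], u2], u4], u6], u3] - [[[[[u1, u5], u2], u6], u4], u3] - [[[[[u1, u6], u4], u3], u2], u5] + [[[[[u1, u6], u4], u3], u5], u2]
Normal form of the second expression: [[[[[u1, u2], u3], u4], u5], u6] - [[[[[u1, u2], u3], u5], u4], u6] - [[[[[u1, u2], u3], u6], u4], u5] + [[[[[u1, u2], u3], u6], u5], u4]
The normal forms differ: not equal.

not equal; the first gives [[[[[u1, u2], u5], u3], u4], u6] - [[[[[u1, u2], u5], u3], u6], u4] - [[[[[u1, u2], u5], u4], u6], u3] + [[[[[u1, u2], u5], u6], u4], u3] - [[[[[u1, u3], u4], u6], u2], u5] + [[[[[u1, u3], u4], u6], u5], u2] + [[[[[u1, u3], u6], u4], u2], u5] - [[[[[u1, u3], u6], u4], u5], u2] + [[[[[u1, u4], u6], u3], u2], u5] - [[[[[u1, u4], u6], u3], u5], u2] - [[[[[u1, u5], u2], u3], u4], u6] + [[[[[u1, u5], u2], u3], u6], u4] + [[[[[u1, u5], u2], u4], u6], u3] - [[[[[u1, u5], u2], u6], u4], u3] - [[[[[u1, u6], u4], u3], u2], u5] + [[[[[u1, u6], u4], u3], u5], u2] and the second [[[[[u1, u2], u3], u4], u5], u6] - [[[[[u1, u2], u3], u5], u4], u6] - [[[[[u1, u2], u3], u6], u4], u5] + [[[[[u1, u2], u3], u6], u5], u4]


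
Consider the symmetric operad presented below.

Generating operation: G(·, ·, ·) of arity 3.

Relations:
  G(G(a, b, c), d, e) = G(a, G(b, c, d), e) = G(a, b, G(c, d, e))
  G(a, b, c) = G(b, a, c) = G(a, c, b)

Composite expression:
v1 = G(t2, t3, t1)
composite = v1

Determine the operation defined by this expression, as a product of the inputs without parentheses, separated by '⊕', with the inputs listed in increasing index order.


t1 ⊕ t2 ⊕ t3

With G associative and commutative, the t-input set is all that matters.
G(t2, t3, t1) collapses to t2 ⊕ t3 ⊕ t1
the factors in increasing index order: t1 ⊕ t2 ⊕ t3


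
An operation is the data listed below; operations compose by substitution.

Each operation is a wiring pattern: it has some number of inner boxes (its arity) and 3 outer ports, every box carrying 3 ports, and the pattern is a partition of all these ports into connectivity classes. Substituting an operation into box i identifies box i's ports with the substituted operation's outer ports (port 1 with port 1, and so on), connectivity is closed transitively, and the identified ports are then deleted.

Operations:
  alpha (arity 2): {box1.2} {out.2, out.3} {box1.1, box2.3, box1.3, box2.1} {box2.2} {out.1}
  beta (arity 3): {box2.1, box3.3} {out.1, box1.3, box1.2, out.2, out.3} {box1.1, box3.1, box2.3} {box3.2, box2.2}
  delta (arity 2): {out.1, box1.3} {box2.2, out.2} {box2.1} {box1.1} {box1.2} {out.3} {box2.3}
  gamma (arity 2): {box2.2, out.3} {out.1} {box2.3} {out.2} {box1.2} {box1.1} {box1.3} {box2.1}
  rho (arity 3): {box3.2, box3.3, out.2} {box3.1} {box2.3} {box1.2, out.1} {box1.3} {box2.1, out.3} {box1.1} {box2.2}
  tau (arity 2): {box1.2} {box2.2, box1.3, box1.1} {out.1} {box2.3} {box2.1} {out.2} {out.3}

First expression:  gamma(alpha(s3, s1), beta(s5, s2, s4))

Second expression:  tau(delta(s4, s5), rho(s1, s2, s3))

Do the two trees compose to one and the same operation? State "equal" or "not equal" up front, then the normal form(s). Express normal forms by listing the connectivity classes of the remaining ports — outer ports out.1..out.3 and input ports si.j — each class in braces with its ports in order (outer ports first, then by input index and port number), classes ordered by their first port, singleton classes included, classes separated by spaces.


not equal; first: {out.1} {out.2} {out.3, s5.2, s5.3} {s1.1, s1.3, s3.1, s3.3} {s1.2} {s2.1, s4.3} {s2.2, s4.2} {s2.3, s4.1, s5.1} {s3.2}; second: {out.1} {out.2} {out.3} {s1.1} {s1.2} {s1.3} {s2.1} {s2.2} {s2.3} {s3.1} {s3.2, s3.3, s4.3} {s4.1} {s4.2} {s5.1} {s5.2} {s5.3}

Normal form of the first expression: {out.1} {out.2} {out.3, s5.2, s5.3} {s1.1, s1.3, s3.1, s3.3} {s1.2} {s2.1, s4.3} {s2.2, s4.2} {s2.3, s4.1, s5.1} {s3.2}
Normal form of the second expression: {out.1} {out.2} {out.3} {s1.1} {s1.2} {s1.3} {s2.1} {s2.2} {s2.3} {s3.1} {s3.2, s3.3, s4.3} {s4.1} {s4.2} {s5.1} {s5.2} {s5.3}
No match — not equal.


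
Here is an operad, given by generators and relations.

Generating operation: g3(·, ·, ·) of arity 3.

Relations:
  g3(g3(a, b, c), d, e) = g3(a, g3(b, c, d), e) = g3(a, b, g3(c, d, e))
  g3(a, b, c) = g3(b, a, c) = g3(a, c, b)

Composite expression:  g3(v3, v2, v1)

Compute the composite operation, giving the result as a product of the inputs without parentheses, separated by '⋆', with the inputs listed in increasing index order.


v1 ⋆ v2 ⋆ v3

Shape and order are irrelevant to g3; the v-input set decides.
g3(v3, v2, v1) linearizes to v3 ⋆ v2 ⋆ v1
reordering the factors by index: v1 ⋆ v2 ⋆ v3


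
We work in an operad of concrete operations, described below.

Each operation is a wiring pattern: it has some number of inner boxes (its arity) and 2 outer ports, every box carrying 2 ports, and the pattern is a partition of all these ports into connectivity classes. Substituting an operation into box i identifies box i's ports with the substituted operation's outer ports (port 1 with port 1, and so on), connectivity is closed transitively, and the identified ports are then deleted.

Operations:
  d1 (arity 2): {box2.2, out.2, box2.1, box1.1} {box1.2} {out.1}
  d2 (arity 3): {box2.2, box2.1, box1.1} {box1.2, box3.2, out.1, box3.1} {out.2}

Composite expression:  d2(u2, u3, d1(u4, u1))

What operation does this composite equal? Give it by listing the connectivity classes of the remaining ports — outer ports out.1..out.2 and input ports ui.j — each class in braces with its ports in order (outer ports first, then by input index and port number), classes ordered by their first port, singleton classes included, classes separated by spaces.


{out.1, u1.1, u1.2, u2.2, u4.1} {out.2} {u2.1, u3.1, u3.2} {u4.2}

Connectivity passes through glued d2-boundaries; trace each wire chain.
composing d1 on (u4, u1), with out.j its own outer ports: {out.1} {out.2, u1.1, u1.2, u4.1} {u4.2}
composing d2 on (u2, u3, u4, u1), with out.j its own outer ports: {out.1, u1.1, u1.2, u2.2, u4.1} {out.2} {u2.1, u3.1, u3.2} {u4.2}


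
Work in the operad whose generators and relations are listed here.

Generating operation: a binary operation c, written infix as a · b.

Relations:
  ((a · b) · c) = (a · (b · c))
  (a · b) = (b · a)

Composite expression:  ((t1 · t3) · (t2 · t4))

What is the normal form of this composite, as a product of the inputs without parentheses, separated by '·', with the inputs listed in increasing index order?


With c associative and commutative, the t-input set is all that matters.
(t1 · t3) linearizes to t1 · t3
(t2 · t4) linearizes to t2 · t4
((t1 · t3) · (t2 · t4)) linearizes to t1 · t3 · t2 · t4
reordering the factors by index: t1 · t2 · t3 · t4

t1 · t2 · t3 · t4


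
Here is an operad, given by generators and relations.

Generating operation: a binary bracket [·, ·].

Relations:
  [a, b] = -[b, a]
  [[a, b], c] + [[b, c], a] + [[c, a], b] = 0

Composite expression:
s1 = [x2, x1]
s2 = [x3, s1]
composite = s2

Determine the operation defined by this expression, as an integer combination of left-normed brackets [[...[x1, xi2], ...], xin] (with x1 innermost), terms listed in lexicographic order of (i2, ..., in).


[[x1, x2], x3]

A multilinear Lie element is pinned by x1-initial words (x1 innermost).
Composite bracket: [x3, [x2, x1]]
Under [a, b] = ab - ba we get 4 signed associative words (2^2 = 4).
Keep just the words that open with x1:
  x1x2x3 (sign +1) contributes +[[x1, x2], x3]


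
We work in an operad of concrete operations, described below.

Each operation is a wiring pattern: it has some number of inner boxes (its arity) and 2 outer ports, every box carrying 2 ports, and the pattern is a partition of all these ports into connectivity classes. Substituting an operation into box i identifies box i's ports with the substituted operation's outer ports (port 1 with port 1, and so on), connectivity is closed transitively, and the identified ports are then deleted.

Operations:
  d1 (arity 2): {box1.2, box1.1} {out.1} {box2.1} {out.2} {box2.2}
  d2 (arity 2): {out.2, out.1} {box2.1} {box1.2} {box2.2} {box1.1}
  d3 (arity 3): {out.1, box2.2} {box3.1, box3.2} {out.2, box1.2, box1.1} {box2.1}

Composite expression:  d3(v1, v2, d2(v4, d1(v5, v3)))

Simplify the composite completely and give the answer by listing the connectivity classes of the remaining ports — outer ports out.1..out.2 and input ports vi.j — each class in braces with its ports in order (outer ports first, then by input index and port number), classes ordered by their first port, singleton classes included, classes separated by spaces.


{out.1, v2.2} {out.2, v1.1, v1.2} {v2.1} {v3.1} {v3.2} {v4.1} {v4.2} {v5.1, v5.2}

Connectivity passes through glued d3-boundaries; trace each wire chain.
after d1, the pattern on (v5, v3) reads {out.1} {out.2} {v3.1} {v3.2} {v5.1, v5.2} (out.j = its outer ports)
after d2, the pattern on (v4, v5, v3) reads {out.1, out.2} {v3.1} {v3.2} {v4.1} {v4.2} {v5.1, v5.2} (out.j = its outer ports)
after d3, the pattern on (v1, v2, v4, v5, v3) reads {out.1, v2.2} {out.2, v1.1, v1.2} {v2.1} {v3.1} {v3.2} {v4.1} {v4.2} {v5.1, v5.2} (out.j = its outer ports)


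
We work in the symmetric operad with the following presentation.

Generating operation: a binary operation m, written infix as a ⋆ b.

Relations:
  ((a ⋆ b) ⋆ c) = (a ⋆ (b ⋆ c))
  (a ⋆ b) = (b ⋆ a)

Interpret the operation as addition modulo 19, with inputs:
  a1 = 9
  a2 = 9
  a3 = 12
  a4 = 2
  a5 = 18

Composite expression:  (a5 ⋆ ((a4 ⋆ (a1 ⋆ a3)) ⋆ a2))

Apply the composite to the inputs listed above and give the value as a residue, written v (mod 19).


12 (mod 19)

(a1 ⋆ a3) = 2
(a4 ⋆ (a1 ⋆ a3)) = 4
((a4 ⋆ (a1 ⋆ a3)) ⋆ a2) = 13
(a5 ⋆ ((a4 ⋆ (a1 ⋆ a3)) ⋆ a2)) = 12


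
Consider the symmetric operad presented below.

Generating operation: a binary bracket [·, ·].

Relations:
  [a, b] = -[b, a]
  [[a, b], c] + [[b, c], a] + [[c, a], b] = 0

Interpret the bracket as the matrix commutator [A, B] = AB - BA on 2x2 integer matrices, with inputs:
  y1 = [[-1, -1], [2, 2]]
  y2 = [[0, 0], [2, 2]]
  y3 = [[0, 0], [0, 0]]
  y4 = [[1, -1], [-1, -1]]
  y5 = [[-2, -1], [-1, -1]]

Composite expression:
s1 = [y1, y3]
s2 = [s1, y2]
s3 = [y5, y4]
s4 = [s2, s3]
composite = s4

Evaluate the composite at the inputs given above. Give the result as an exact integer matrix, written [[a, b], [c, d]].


[[0, 0], [0, 0]]


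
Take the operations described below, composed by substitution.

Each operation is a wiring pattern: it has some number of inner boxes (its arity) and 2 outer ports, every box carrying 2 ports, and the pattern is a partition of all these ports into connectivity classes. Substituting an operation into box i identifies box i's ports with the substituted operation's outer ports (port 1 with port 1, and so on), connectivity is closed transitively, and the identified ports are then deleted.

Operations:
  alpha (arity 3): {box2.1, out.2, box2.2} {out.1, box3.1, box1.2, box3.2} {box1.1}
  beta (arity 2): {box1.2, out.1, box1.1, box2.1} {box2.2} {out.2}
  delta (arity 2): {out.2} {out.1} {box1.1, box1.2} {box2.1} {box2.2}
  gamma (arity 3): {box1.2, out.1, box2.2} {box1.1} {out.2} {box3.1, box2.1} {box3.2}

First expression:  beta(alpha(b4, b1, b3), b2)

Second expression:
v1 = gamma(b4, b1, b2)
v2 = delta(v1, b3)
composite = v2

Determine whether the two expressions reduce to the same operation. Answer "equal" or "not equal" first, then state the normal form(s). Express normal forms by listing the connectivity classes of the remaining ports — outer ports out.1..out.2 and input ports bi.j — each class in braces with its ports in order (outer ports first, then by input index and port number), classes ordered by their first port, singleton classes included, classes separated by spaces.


not equal; the first gives {out.1, b1.1, b1.2, b2.1, b3.1, b3.2, b4.2} {out.2} {b2.2} {b4.1} and the second {out.1} {out.2} {b1.1, b2.1} {b1.2, b4.2} {b2.2} {b3.1} {b3.2} {b4.1}


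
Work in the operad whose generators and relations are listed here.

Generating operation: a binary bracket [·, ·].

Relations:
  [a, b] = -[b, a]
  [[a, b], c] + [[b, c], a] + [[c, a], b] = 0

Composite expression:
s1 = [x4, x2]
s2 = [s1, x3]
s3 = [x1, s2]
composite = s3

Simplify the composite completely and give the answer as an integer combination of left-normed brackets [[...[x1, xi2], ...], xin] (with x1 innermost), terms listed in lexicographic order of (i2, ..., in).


-[[[x1, x2], x4], x3] + [[[x1, x3], x2], x4] - [[[x1, x3], x4], x2] + [[[x1, x4], x2], x3]

Left-normed coefficients sit on the x1-initial expansion words.
Composite bracket: [x1, [[x4, x2], x3]]
The bracket unfolds into 8 signed words via [a, b] = ab - ba (2^3 = 8).
Coefficients come from the x1-initial words:
  sign of x1x2x4x3 is -1, so it contributes -[[[x1, x2], x4], x3]
  sign of x1x3x2x4 is +1, so it contributes +[[[x1, x3], x2], x4]
  sign of x1x3x4x2 is -1, so it contributes -[[[x1, x3], x4], x2]
  sign of x1x4x2x3 is +1, so it contributes +[[[x1, x4], x2], x3]


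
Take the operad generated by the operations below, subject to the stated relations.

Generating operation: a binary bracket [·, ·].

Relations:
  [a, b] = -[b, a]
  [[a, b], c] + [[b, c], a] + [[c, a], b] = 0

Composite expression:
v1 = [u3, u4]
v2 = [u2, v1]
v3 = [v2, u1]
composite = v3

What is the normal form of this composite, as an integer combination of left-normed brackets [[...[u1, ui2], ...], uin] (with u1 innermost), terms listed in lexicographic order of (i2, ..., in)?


Antisymmetry and Jacobi reduce to u1-anchored left-normed brackets.
Composite bracket: [[u2, [u3, u4]], u1]
Each bracket splits as ab - ba, giving 8 signed words (2^3 = 8).
Words beginning with u1 determine it all:
  word u1u2u3u4 has sign -1, contributing -[[[u1, u2], u3], u4]
  word u1u2u4u3 has sign +1, contributing +[[[u1, u2], u4], u3]
  word u1u3u4u2 has sign +1, contributing +[[[u1, u3], u4], u2]
  word u1u4u3u2 has sign -1, contributing -[[[u1, u4], u3], u2]

-[[[u1, u2], u3], u4] + [[[u1, u2], u4], u3] + [[[u1, u3], u4], u2] - [[[u1, u4], u3], u2]


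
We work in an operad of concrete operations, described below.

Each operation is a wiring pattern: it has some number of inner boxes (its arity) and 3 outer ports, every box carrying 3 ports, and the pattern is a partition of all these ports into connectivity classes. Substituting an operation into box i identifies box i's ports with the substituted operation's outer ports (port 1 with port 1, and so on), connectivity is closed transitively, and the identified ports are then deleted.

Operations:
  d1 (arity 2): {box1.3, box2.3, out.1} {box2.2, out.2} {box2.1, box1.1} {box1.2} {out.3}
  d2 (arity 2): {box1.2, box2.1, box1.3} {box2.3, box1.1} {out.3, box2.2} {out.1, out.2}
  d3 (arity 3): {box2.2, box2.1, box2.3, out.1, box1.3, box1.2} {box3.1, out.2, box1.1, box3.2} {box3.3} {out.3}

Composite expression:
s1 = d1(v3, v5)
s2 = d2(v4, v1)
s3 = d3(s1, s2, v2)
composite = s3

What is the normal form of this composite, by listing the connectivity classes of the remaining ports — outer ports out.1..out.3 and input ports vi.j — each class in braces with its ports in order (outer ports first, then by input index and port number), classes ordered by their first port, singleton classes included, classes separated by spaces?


{out.1, v1.2, v5.2} {out.2, v2.1, v2.2, v3.3, v5.3} {out.3} {v1.1, v4.2, v4.3} {v1.3, v4.1} {v2.3} {v3.1, v5.1} {v3.2}

Reachability decides: close wires over d3-identified ports.
composing d1 on (v3, v5), with out.j its own outer ports: {out.1, v3.3, v5.3} {out.2, v5.2} {out.3} {v3.1, v5.1} {v3.2}
composing d2 on (v4, v1), with out.j its own outer ports: {out.1, out.2} {out.3, v1.2} {v1.1, v4.2, v4.3} {v1.3, v4.1}
composing d3 on (v3, v5, v4, v1, v2), with out.j its own outer ports: {out.1, v1.2, v5.2} {out.2, v2.1, v2.2, v3.3, v5.3} {out.3} {v1.1, v4.2, v4.3} {v1.3, v4.1} {v2.3} {v3.1, v5.1} {v3.2}


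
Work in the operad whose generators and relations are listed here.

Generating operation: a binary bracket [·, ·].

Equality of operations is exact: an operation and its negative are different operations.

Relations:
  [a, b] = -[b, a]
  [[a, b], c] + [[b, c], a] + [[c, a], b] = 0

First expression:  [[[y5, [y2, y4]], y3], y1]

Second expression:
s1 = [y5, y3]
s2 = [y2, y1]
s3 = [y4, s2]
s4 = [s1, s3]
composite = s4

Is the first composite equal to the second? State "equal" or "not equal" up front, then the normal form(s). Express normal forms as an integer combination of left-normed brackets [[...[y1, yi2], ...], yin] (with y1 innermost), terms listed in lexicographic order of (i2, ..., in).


Normal form of the first expression: [[[[y1, y2], y4], y5], y3] - [[[[y1, y3], y2], y4], y5] + [[[[y1, y3], y4], y2], y5] + [[[[y1, y3], y5], y2], y4] - [[[[y1, y3], y5], y4], y2] - [[[[y1, y4], y2], y5], y3] - [[[[y1, y5], y2], y4], y3] + [[[[y1, y5], y4], y2], y3]
Normal form of the second expression: [[[[y1, y2], y4], y3], y5] - [[[[y1, y2], y4], y5], y3]
Different reductions; not equal.

not equal — first [[[[y1, y2], y4], y5], y3] - [[[[y1, y3], y2], y4], y5] + [[[[y1, y3], y4], y2], y5] + [[[[y1, y3], y5], y2], y4] - [[[[y1, y3], y5], y4], y2] - [[[[y1, y4], y2], y5], y3] - [[[[y1, y5], y2], y4], y3] + [[[[y1, y5], y4], y2], y3], second [[[[y1, y2], y4], y3], y5] - [[[[y1, y2], y4], y5], y3]


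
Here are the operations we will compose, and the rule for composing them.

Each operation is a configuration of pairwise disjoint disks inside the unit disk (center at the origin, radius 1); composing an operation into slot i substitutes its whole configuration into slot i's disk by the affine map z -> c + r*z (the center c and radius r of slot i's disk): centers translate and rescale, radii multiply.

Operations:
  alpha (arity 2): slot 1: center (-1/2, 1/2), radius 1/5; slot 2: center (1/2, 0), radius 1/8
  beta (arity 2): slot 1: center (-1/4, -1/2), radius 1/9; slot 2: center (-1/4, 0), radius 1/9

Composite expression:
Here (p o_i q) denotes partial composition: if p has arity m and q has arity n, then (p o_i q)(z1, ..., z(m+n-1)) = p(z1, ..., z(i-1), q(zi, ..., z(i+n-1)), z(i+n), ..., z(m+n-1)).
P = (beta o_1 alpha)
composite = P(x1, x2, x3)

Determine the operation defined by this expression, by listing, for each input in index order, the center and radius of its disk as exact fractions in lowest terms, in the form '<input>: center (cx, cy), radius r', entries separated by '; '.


Nesting under beta composes maps z -> c + r*z down each x-path.
tracing x1 down its 2-map path: center (-11/36, -4/9), radius 1/45
tracing x2 down its 2-map path: center (-7/36, -1/2), radius 1/72
tracing x3 down its 1-map path: center (-1/4, 0), radius 1/9

x1: center (-11/36, -4/9), radius 1/45; x2: center (-7/36, -1/2), radius 1/72; x3: center (-1/4, 0), radius 1/9


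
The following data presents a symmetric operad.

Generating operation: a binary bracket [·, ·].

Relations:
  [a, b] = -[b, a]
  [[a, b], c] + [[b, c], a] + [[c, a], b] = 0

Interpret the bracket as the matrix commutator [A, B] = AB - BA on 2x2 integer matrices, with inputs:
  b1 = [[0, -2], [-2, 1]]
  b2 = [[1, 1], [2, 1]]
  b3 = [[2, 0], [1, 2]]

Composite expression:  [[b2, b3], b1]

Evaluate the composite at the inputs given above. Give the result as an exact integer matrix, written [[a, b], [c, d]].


[[0, -4], [4, 0]]

[b2, b3] = [[1, 0], [0, -1]]
[[b2, b3], b1] = [[0, -4], [4, 0]]


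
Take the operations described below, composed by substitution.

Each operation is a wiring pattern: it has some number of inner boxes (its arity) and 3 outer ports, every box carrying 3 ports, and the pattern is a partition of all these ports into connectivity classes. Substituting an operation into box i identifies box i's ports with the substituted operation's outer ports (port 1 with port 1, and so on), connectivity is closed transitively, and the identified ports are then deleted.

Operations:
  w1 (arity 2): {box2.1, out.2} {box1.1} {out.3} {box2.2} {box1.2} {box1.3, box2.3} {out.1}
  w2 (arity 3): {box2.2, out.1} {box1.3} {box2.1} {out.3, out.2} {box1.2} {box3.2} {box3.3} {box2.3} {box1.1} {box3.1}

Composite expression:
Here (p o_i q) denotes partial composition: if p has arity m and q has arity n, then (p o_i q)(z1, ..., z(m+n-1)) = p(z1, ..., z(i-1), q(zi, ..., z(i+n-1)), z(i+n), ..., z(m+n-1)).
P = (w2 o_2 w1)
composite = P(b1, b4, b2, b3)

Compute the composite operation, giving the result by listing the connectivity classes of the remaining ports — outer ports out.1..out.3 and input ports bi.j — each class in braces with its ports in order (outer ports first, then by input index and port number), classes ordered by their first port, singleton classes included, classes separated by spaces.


{out.1, b2.1} {out.2, out.3} {b1.1} {b1.2} {b1.3} {b2.2} {b2.3, b4.3} {b3.1} {b3.2} {b3.3} {b4.1} {b4.2}

Treat the ports identified at w2 as solder joints: merge, then drop.
through w1, on inputs (b4, b2): {out.1} {out.2, b2.1} {out.3} {b2.2} {b2.3, b4.3} {b4.1} {b4.2} (out.j = stage outer ports)
through w2, on inputs (b1, b4, b2, b3): {out.1, b2.1} {out.2, out.3} {b1.1} {b1.2} {b1.3} {b2.2} {b2.3, b4.3} {b3.1} {b3.2} {b3.3} {b4.1} {b4.2} (out.j = stage outer ports)


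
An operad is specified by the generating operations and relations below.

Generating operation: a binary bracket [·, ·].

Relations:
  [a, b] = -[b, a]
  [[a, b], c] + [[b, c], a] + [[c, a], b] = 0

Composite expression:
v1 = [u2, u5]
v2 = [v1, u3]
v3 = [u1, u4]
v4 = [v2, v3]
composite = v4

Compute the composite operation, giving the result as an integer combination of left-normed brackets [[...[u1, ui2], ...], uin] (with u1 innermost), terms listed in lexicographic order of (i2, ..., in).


Skip Jacobi rewriting: expand, keep u1-initial words, read off terms.
Composite bracket: [[[u2, u5], u3], [u1, u4]]
The bracket unfolds into 16 signed words via [a, b] = ab - ba (2^4 = 16).
Keep just the words that open with u1:
  sign of u1u4u2u5u3 is -1, so it contributes -[[[[u1, u4], u2], u5], u3]
  sign of u1u4u3u2u5 is +1, so it contributes +[[[[u1, u4], u3], u2], u5]
  sign of u1u4u3u5u2 is -1, so it contributes -[[[[u1, u4], u3], u5], u2]
  sign of u1u4u5u2u3 is +1, so it contributes +[[[[u1, u4], u5], u2], u3]

-[[[[u1, u4], u2], u5], u3] + [[[[u1, u4], u3], u2], u5] - [[[[u1, u4], u3], u5], u2] + [[[[u1, u4], u5], u2], u3]


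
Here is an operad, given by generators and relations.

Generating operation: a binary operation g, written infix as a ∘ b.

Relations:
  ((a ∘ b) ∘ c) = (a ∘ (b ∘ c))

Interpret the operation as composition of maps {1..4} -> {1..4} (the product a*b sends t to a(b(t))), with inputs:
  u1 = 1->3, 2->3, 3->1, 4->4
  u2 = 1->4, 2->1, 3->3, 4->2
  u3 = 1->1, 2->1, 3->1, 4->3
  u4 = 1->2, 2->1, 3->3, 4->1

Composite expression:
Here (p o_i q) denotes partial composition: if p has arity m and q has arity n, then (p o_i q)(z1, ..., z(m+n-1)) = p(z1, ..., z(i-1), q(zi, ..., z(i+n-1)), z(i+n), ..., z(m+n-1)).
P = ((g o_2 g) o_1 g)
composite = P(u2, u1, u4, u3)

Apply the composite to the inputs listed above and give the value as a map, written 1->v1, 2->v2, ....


1->3, 2->3, 3->3, 4->4

(u2 ∘ u1) = 1->3, 2->3, 3->4, 4->2
(u4 ∘ u3) = 1->2, 2->2, 3->2, 4->3
((u2 ∘ u1) ∘ (u4 ∘ u3)) = 1->3, 2->3, 3->3, 4->4


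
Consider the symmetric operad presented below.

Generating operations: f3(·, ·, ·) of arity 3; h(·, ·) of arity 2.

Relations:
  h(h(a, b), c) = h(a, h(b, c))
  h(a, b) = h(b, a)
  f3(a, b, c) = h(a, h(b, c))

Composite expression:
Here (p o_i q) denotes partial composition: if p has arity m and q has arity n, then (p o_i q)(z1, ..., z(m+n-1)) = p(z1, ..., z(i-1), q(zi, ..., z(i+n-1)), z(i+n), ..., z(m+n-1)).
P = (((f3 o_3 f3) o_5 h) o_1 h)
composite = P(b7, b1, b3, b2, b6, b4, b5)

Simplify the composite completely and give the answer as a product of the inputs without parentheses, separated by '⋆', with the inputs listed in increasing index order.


b1 ⋆ b2 ⋆ b3 ⋆ b4 ⋆ b5 ⋆ b6 ⋆ b7


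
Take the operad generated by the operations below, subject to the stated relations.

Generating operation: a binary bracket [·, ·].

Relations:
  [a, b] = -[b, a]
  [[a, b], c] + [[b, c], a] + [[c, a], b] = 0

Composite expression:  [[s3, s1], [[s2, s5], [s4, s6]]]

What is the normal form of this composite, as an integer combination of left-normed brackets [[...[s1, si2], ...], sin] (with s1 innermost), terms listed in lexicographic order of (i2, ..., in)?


-[[[[[s1, s3], s2], s5], s4], s6] + [[[[[s1, s3], s2], s5], s6], s4] + [[[[[s1, s3], s4], s6], s2], s5] - [[[[[s1, s3], s4], s6], s5], s2] + [[[[[s1, s3], s5], s2], s4], s6] - [[[[[s1, s3], s5], s2], s6], s4] - [[[[[s1, s3], s6], s4], s2], s5] + [[[[[s1, s3], s6], s4], s5], s2]

Antisymmetry and Jacobi reduce to s1-anchored left-normed brackets.
Composite bracket: [[s3, s1], [[s2, s5], [s4, s6]]]
Expanding via [a, b] = ab - ba: 32 signed words (2^5 = 32).
Coefficients come from the s1-initial words:
  s1s3s2s5s4s6 appears with sign -1, giving the term -[[[[[s1, s3], s2], s5], s4], s6]
  s1s3s2s5s6s4 appears with sign +1, giving the term +[[[[[s1, s3], s2], s5], s6], s4]
  s1s3s4s6s2s5 appears with sign +1, giving the term +[[[[[s1, s3], s4], s6], s2], s5]
  s1s3s4s6s5s2 appears with sign -1, giving the term -[[[[[s1, s3], s4], s6], s5], s2]
  s1s3s5s2s4s6 appears with sign +1, giving the term +[[[[[s1, s3], s5], s2], s4], s6]
  s1s3s5s2s6s4 appears with sign -1, giving the term -[[[[[s1, s3], s5], s2], s6], s4]
  s1s3s6s4s2s5 appears with sign -1, giving the term -[[[[[s1, s3], s6], s4], s2], s5]
  s1s3s6s4s5s2 appears with sign +1, giving the term +[[[[[s1, s3], s6], s4], s5], s2]


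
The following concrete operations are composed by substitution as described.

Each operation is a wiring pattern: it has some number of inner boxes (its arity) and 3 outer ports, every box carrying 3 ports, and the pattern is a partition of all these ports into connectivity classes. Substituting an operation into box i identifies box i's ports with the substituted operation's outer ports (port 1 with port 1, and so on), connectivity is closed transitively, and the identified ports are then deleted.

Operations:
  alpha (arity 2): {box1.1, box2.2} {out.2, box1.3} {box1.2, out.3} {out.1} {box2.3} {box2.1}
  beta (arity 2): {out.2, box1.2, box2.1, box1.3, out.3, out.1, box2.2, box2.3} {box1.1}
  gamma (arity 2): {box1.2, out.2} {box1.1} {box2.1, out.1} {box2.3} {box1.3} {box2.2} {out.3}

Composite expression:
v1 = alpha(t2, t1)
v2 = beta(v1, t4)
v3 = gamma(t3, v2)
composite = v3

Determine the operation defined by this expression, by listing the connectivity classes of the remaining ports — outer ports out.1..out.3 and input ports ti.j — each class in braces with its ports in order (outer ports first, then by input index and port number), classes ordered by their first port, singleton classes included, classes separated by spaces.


Treat the ports identified at gamma as solder joints: merge, then drop.
through alpha, on inputs (t2, t1): {out.1} {out.2, t2.3} {out.3, t2.2} {t1.1} {t1.2, t2.1} {t1.3} (out.j = stage outer ports)
through beta, on inputs (t2, t1, t4): {out.1, out.2, out.3, t2.2, t2.3, t4.1, t4.2, t4.3} {t1.1} {t1.2, t2.1} {t1.3} (out.j = stage outer ports)
through gamma, on inputs (t3, t2, t1, t4): {out.1, t2.2, t2.3, t4.1, t4.2, t4.3} {out.2, t3.2} {out.3} {t1.1} {t1.2, t2.1} {t1.3} {t3.1} {t3.3} (out.j = stage outer ports)

{out.1, t2.2, t2.3, t4.1, t4.2, t4.3} {out.2, t3.2} {out.3} {t1.1} {t1.2, t2.1} {t1.3} {t3.1} {t3.3}


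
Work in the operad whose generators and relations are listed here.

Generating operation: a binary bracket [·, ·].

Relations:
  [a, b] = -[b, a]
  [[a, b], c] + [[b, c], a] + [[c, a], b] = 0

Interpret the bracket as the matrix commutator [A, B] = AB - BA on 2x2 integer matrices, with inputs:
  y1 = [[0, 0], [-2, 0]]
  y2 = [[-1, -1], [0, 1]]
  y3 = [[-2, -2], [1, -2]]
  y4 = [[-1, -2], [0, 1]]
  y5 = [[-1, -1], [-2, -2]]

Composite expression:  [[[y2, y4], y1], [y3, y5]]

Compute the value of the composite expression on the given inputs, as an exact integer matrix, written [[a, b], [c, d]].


[[0, -16], [8, 0]]

[y2, y4] = [[0, 2], [0, 0]]
[[y2, y4], y1] = [[-4, 0], [0, 4]]
[y3, y5] = [[5, 2], [1, -5]]
[[[y2, y4], y1], [y3, y5]] = [[0, -16], [8, 0]]


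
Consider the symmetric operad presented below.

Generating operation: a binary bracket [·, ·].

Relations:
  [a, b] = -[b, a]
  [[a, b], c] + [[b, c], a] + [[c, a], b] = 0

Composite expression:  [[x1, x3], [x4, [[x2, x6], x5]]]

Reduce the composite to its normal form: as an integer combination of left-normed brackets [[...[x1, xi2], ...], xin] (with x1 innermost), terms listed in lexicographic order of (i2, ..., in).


-[[[[[x1, x3], x2], x6], x5], x4] + [[[[[x1, x3], x4], x2], x6], x5] - [[[[[x1, x3], x4], x5], x2], x6] + [[[[[x1, x3], x4], x5], x6], x2] - [[[[[x1, x3], x4], x6], x2], x5] + [[[[[x1, x3], x5], x2], x6], x4] - [[[[[x1, x3], x5], x6], x2], x4] + [[[[[x1, x3], x6], x2], x5], x4]

Expand each bracket as ab - ba; the x1-initial words give the coefficients.
Composite bracket: [[x1, x3], [x4, [[x2, x6], x5]]]
Full expansion: 32 signed words from ab - ba (2^5 = 32).
Keep just the words that open with x1:
  word x1x3x2x6x5x4 has sign -1, contributing -[[[[[x1, x3], x2], x6], x5], x4]
  word x1x3x4x2x6x5 has sign +1, contributing +[[[[[x1, x3], x4], x2], x6], x5]
  word x1x3x4x5x2x6 has sign -1, contributing -[[[[[x1, x3], x4], x5], x2], x6]
  word x1x3x4x5x6x2 has sign +1, contributing +[[[[[x1, x3], x4], x5], x6], x2]
  word x1x3x4x6x2x5 has sign -1, contributing -[[[[[x1, x3], x4], x6], x2], x5]
  word x1x3x5x2x6x4 has sign +1, contributing +[[[[[x1, x3], x5], x2], x6], x4]
  word x1x3x5x6x2x4 has sign -1, contributing -[[[[[x1, x3], x5], x6], x2], x4]
  word x1x3x6x2x5x4 has sign +1, contributing +[[[[[x1, x3], x6], x2], x5], x4]


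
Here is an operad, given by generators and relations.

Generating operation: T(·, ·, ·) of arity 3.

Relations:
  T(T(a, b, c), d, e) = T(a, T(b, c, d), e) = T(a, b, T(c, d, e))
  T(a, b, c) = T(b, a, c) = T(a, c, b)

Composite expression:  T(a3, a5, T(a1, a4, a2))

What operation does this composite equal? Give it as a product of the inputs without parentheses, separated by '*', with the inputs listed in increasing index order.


Both nesting and order wash out for T; what remains is which a's occur.
T(a1, a4, a2) linearizes to a1 * a4 * a2
T(a3, a5, T(a1, a4, a2)) linearizes to a3 * a5 * a1 * a4 * a2
sorting the factors by input index: a1 * a2 * a3 * a4 * a5

a1 * a2 * a3 * a4 * a5


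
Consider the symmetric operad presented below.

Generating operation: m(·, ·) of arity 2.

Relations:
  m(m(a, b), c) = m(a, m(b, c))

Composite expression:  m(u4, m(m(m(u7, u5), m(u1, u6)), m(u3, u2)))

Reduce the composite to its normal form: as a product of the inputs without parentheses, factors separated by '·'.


u4 · u7 · u5 · u1 · u6 · u3 · u2
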